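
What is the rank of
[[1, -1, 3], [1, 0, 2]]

rank = 2

r2 -> r2 − r1
  [ 1  -1   3 ]
  [ 0   1  -1 ]
r1 -> r1 + r2
  [ 1  0   2 ]
  [ 0  1  -1 ]
The reduced form has 2 nonzero rows.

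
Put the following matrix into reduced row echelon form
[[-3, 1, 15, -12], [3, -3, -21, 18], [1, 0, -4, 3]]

R1 -> -1/3·R1
  [ 1  -1/3   -5   4 ]
  [ 3    -3  -21  18 ]
  [ 1     0   -4   3 ]
R2 -> R2 − 3·R1
  [ 1  -1/3  -5  4 ]
  [ 0    -2  -6  6 ]
  [ 1     0  -4  3 ]
R3 -> R3 − R1
  [ 1  -1/3  -5   4 ]
  [ 0    -2  -6   6 ]
  [ 0   1/3   1  -1 ]
R2 -> -1/2·R2
  [ 1  -1/3  -5   4 ]
  [ 0     1   3  -3 ]
  [ 0   1/3   1  -1 ]
R3 -> R3 − 1/3·R2
  [ 1  -1/3  -5   4 ]
  [ 0     1   3  -3 ]
  [ 0     0   0   0 ]
R1 -> R1 + 1/3·R2
  [ 1  0  -4   3 ]
  [ 0  1   3  -3 ]
  [ 0  0   0   0 ]

[[1, 0, -4, 3], [0, 1, 3, -3], [0, 0, 0, 0]]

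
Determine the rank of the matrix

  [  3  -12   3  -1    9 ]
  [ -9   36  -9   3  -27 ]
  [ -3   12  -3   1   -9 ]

ρ1 ← 1/3·ρ1
  [  1  -4   1  -1/3    3 ]
  [ -9  36  -9     3  -27 ]
  [ -3  12  -3     1   -9 ]
ρ2 ← ρ2 + 9·ρ1
  [  1  -4   1  -1/3   3 ]
  [  0   0   0     0   0 ]
  [ -3  12  -3     1  -9 ]
ρ3 ← ρ3 + 3·ρ1
  [ 1  -4  1  -1/3  3 ]
  [ 0   0  0     0  0 ]
  [ 0   0  0     0  0 ]
The reduced form has 1 nonzero row.

rank = 1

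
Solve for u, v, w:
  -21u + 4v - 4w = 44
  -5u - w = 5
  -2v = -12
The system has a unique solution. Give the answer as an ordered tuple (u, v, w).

(0, 6, -5)

Form the augmented matrix and row-reduce:
  [ -21   4  -4  |   44 ]
  [  -5   0  -1  |    5 ]
  [   0  -2   0  |  -12 ]
r1 ← -1/21·r1
  [  1  -4/21  4/21  |  -44/21 ]
  [ -5      0    -1  |       5 ]
  [  0     -2     0  |     -12 ]
r2 ← r2 + 5·r1
  [ 1   -4/21   4/21  |   -44/21 ]
  [ 0  -20/21  -1/21  |  -115/21 ]
  [ 0      -2      0  |      -12 ]
r2 ← -21/20·r2
  [ 1  -4/21  4/21  |  -44/21 ]
  [ 0      1  1/20  |    23/4 ]
  [ 0     -2     0  |     -12 ]
r3 ← r3 + 2·r2
  [ 1  -4/21  4/21  |  -44/21 ]
  [ 0      1  1/20  |    23/4 ]
  [ 0      0  1/10  |    -1/2 ]
r3 ← 10·r3
  [ 1  -4/21  4/21  |  -44/21 ]
  [ 0      1  1/20  |    23/4 ]
  [ 0      0     1  |      -5 ]
r2 ← r2 − 1/20·r3
  [ 1  -4/21  4/21  |  -44/21 ]
  [ 0      1     0  |       6 ]
  [ 0      0     1  |      -5 ]
r1 ← r1 − 4/21·r3
  [ 1  -4/21  0  |  -8/7 ]
  [ 0      1  0  |     6 ]
  [ 0      0  1  |    -5 ]
r1 ← r1 + 4/21·r2
  [ 1  0  0  |   0 ]
  [ 0  1  0  |   6 ]
  [ 0  0  1  |  -5 ]
Reading off the last column: u = 0, v = 6, w = -5.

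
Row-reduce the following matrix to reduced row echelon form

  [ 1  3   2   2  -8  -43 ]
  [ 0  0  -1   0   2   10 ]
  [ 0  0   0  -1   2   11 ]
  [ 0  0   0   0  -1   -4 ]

[[1, 3, 0, 0, 0, -1], [0, 0, 1, 0, 0, -2], [0, 0, 0, 1, 0, -3], [0, 0, 0, 0, 1, 4]]

R2 := -1·R2
  [ 1  3  2   2  -8  -43 ]
  [ 0  0  1   0  -2  -10 ]
  [ 0  0  0  -1   2   11 ]
  [ 0  0  0   0  -1   -4 ]
R3 := -1·R3
  [ 1  3  2  2  -8  -43 ]
  [ 0  0  1  0  -2  -10 ]
  [ 0  0  0  1  -2  -11 ]
  [ 0  0  0  0  -1   -4 ]
R4 := -1·R4
  [ 1  3  2  2  -8  -43 ]
  [ 0  0  1  0  -2  -10 ]
  [ 0  0  0  1  -2  -11 ]
  [ 0  0  0  0   1    4 ]
R3 := R3 + 2·R4
  [ 1  3  2  2  -8  -43 ]
  [ 0  0  1  0  -2  -10 ]
  [ 0  0  0  1   0   -3 ]
  [ 0  0  0  0   1    4 ]
R2 := R2 + 2·R4
  [ 1  3  2  2  -8  -43 ]
  [ 0  0  1  0   0   -2 ]
  [ 0  0  0  1   0   -3 ]
  [ 0  0  0  0   1    4 ]
R1 := R1 + 8·R4
  [ 1  3  2  2  0  -11 ]
  [ 0  0  1  0  0   -2 ]
  [ 0  0  0  1  0   -3 ]
  [ 0  0  0  0  1    4 ]
R1 := R1 − 2·R3
  [ 1  3  2  0  0  -5 ]
  [ 0  0  1  0  0  -2 ]
  [ 0  0  0  1  0  -3 ]
  [ 0  0  0  0  1   4 ]
R1 := R1 − 2·R2
  [ 1  3  0  0  0  -1 ]
  [ 0  0  1  0  0  -2 ]
  [ 0  0  0  1  0  -3 ]
  [ 0  0  0  0  1   4 ]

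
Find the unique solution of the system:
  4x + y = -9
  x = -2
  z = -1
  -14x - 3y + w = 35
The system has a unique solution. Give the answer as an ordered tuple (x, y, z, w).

(-2, -1, -1, 4)

Form the augmented matrix and row-reduce:
  [   4   1  0  0  |  -9 ]
  [   1   0  0  0  |  -2 ]
  [   0   0  1  0  |  -1 ]
  [ -14  -3  0  1  |  35 ]
r1 -> 1/4·r1
  [   1  1/4  0  0  |  -9/4 ]
  [   1    0  0  0  |    -2 ]
  [   0    0  1  0  |    -1 ]
  [ -14   -3  0  1  |    35 ]
r2 -> r2 − r1
  [   1   1/4  0  0  |  -9/4 ]
  [   0  -1/4  0  0  |   1/4 ]
  [   0     0  1  0  |    -1 ]
  [ -14    -3  0  1  |    35 ]
r4 -> r4 + 14·r1
  [ 1   1/4  0  0  |  -9/4 ]
  [ 0  -1/4  0  0  |   1/4 ]
  [ 0     0  1  0  |    -1 ]
  [ 0   1/2  0  1  |   7/2 ]
r2 -> -4·r2
  [ 1  1/4  0  0  |  -9/4 ]
  [ 0    1  0  0  |    -1 ]
  [ 0    0  1  0  |    -1 ]
  [ 0  1/2  0  1  |   7/2 ]
r4 -> r4 − 1/2·r2
  [ 1  1/4  0  0  |  -9/4 ]
  [ 0    1  0  0  |    -1 ]
  [ 0    0  1  0  |    -1 ]
  [ 0    0  0  1  |     4 ]
r1 -> r1 − 1/4·r2
  [ 1  0  0  0  |  -2 ]
  [ 0  1  0  0  |  -1 ]
  [ 0  0  1  0  |  -1 ]
  [ 0  0  0  1  |   4 ]
Reading off the last column: x = -2, y = -1, z = -1, w = 4.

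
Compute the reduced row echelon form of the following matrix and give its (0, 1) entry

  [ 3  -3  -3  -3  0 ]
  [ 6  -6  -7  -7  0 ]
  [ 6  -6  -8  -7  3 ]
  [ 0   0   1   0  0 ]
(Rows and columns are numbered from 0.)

-1

ρ1 -> 1/3·ρ1
  [ 1  -1  -1  -1  0 ]
  [ 6  -6  -7  -7  0 ]
  [ 6  -6  -8  -7  3 ]
  [ 0   0   1   0  0 ]
ρ2 -> ρ2 − 6·ρ1
  [ 1  -1  -1  -1  0 ]
  [ 0   0  -1  -1  0 ]
  [ 6  -6  -8  -7  3 ]
  [ 0   0   1   0  0 ]
ρ3 -> ρ3 − 6·ρ1
  [ 1  -1  -1  -1  0 ]
  [ 0   0  -1  -1  0 ]
  [ 0   0  -2  -1  3 ]
  [ 0   0   1   0  0 ]
ρ2 -> -1·ρ2
  [ 1  -1  -1  -1  0 ]
  [ 0   0   1   1  0 ]
  [ 0   0  -2  -1  3 ]
  [ 0   0   1   0  0 ]
ρ3 -> ρ3 + 2·ρ2
  [ 1  -1  -1  -1  0 ]
  [ 0   0   1   1  0 ]
  [ 0   0   0   1  3 ]
  [ 0   0   1   0  0 ]
ρ4 -> ρ4 − ρ2
  [ 1  -1  -1  -1  0 ]
  [ 0   0   1   1  0 ]
  [ 0   0   0   1  3 ]
  [ 0   0   0  -1  0 ]
ρ4 -> ρ4 + ρ3
  [ 1  -1  -1  -1  0 ]
  [ 0   0   1   1  0 ]
  [ 0   0   0   1  3 ]
  [ 0   0   0   0  3 ]
ρ4 -> 1/3·ρ4
  [ 1  -1  -1  -1  0 ]
  [ 0   0   1   1  0 ]
  [ 0   0   0   1  3 ]
  [ 0   0   0   0  1 ]
ρ3 -> ρ3 − 3·ρ4
  [ 1  -1  -1  -1  0 ]
  [ 0   0   1   1  0 ]
  [ 0   0   0   1  0 ]
  [ 0   0   0   0  1 ]
ρ2 -> ρ2 − ρ3
  [ 1  -1  -1  -1  0 ]
  [ 0   0   1   0  0 ]
  [ 0   0   0   1  0 ]
  [ 0   0   0   0  1 ]
ρ1 -> ρ1 + ρ3
  [ 1  -1  -1  0  0 ]
  [ 0   0   1  0  0 ]
  [ 0   0   0  1  0 ]
  [ 0   0   0  0  1 ]
ρ1 -> ρ1 + ρ2
  [ 1  -1  0  0  0 ]
  [ 0   0  1  0  0 ]
  [ 0   0  0  1  0 ]
  [ 0   0  0  0  1 ]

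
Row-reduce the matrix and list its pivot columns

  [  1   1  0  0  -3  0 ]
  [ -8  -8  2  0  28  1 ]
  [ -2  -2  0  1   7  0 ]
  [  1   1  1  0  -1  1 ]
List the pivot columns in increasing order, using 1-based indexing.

Add 8 times r1 to r2.
Add 2 times r1 to r3.
Subtract r1 from r4.
Multiply r2 by 1/2.
Subtract r2 from r4.
Multiply r4 by 2.
Subtract 1/2 times r4 from r2.
Pivot columns are the columns containing a leading 1.

1, 3, 4, 6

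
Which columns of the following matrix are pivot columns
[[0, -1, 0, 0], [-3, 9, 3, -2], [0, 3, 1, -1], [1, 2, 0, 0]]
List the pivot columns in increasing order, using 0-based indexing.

0, 1, 2, 3

ρ1 <-> ρ2
  [ -3   9  3  -2 ]
  [  0  -1  0   0 ]
  [  0   3  1  -1 ]
  [  1   2  0   0 ]
ρ1 ← -1/3·ρ1
  [ 1  -3  -1  2/3 ]
  [ 0  -1   0    0 ]
  [ 0   3   1   -1 ]
  [ 1   2   0    0 ]
ρ4 ← ρ4 − ρ1
  [ 1  -3  -1   2/3 ]
  [ 0  -1   0     0 ]
  [ 0   3   1    -1 ]
  [ 0   5   1  -2/3 ]
ρ2 ← -1·ρ2
  [ 1  -3  -1   2/3 ]
  [ 0   1   0     0 ]
  [ 0   3   1    -1 ]
  [ 0   5   1  -2/3 ]
ρ3 ← ρ3 − 3·ρ2
  [ 1  -3  -1   2/3 ]
  [ 0   1   0     0 ]
  [ 0   0   1    -1 ]
  [ 0   5   1  -2/3 ]
ρ4 ← ρ4 − 5·ρ2
  [ 1  -3  -1   2/3 ]
  [ 0   1   0     0 ]
  [ 0   0   1    -1 ]
  [ 0   0   1  -2/3 ]
ρ4 ← ρ4 − ρ3
  [ 1  -3  -1  2/3 ]
  [ 0   1   0    0 ]
  [ 0   0   1   -1 ]
  [ 0   0   0  1/3 ]
ρ4 ← 3·ρ4
  [ 1  -3  -1  2/3 ]
  [ 0   1   0    0 ]
  [ 0   0   1   -1 ]
  [ 0   0   0    1 ]
ρ3 ← ρ3 + ρ4
  [ 1  -3  -1  2/3 ]
  [ 0   1   0    0 ]
  [ 0   0   1    0 ]
  [ 0   0   0    1 ]
ρ1 ← ρ1 − 2/3·ρ4
  [ 1  -3  -1  0 ]
  [ 0   1   0  0 ]
  [ 0   0   1  0 ]
  [ 0   0   0  1 ]
ρ1 ← ρ1 + ρ3
  [ 1  -3  0  0 ]
  [ 0   1  0  0 ]
  [ 0   0  1  0 ]
  [ 0   0  0  1 ]
ρ1 ← ρ1 + 3·ρ2
  [ 1  0  0  0 ]
  [ 0  1  0  0 ]
  [ 0  0  1  0 ]
  [ 0  0  0  1 ]
Pivot columns are the columns containing a leading 1.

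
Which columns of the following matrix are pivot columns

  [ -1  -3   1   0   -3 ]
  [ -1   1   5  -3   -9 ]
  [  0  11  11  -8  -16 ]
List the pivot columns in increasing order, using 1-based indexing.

1, 2, 4

R1 := -1·R1
  [  1   3  -1   0    3 ]
  [ -1   1   5  -3   -9 ]
  [  0  11  11  -8  -16 ]
R2 := R2 + R1
  [ 1   3  -1   0    3 ]
  [ 0   4   4  -3   -6 ]
  [ 0  11  11  -8  -16 ]
R2 := 1/4·R2
  [ 1   3  -1     0     3 ]
  [ 0   1   1  -3/4  -3/2 ]
  [ 0  11  11    -8   -16 ]
R3 := R3 − 11·R2
  [ 1  3  -1     0     3 ]
  [ 0  1   1  -3/4  -3/2 ]
  [ 0  0   0   1/4   1/2 ]
R3 := 4·R3
  [ 1  3  -1     0     3 ]
  [ 0  1   1  -3/4  -3/2 ]
  [ 0  0   0     1     2 ]
R2 := R2 + 3/4·R3
  [ 1  3  -1  0  3 ]
  [ 0  1   1  0  0 ]
  [ 0  0   0  1  2 ]
R1 := R1 − 3·R2
  [ 1  0  -4  0  3 ]
  [ 0  1   1  0  0 ]
  [ 0  0   0  1  2 ]
Pivot columns are the columns containing a leading 1.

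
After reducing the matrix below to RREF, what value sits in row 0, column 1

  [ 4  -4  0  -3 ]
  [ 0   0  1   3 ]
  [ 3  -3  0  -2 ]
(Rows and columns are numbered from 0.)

ρ1 := 1/4·ρ1
  [ 1  -1  0  -3/4 ]
  [ 0   0  1     3 ]
  [ 3  -3  0    -2 ]
ρ3 := ρ3 − 3·ρ1
  [ 1  -1  0  -3/4 ]
  [ 0   0  1     3 ]
  [ 0   0  0   1/4 ]
ρ3 := 4·ρ3
  [ 1  -1  0  -3/4 ]
  [ 0   0  1     3 ]
  [ 0   0  0     1 ]
ρ2 := ρ2 − 3·ρ3
  [ 1  -1  0  -3/4 ]
  [ 0   0  1     0 ]
  [ 0   0  0     1 ]
ρ1 := ρ1 + 3/4·ρ3
  [ 1  -1  0  0 ]
  [ 0   0  1  0 ]
  [ 0   0  0  1 ]

-1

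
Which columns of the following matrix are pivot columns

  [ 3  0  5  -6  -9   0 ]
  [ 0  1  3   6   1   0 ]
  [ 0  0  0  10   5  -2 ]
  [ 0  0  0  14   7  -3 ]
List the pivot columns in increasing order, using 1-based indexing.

Multiply r1 by 1/3.
  [ 1  0  5/3  -2  -3   0 ]
  [ 0  1    3   6   1   0 ]
  [ 0  0    0  10   5  -2 ]
  [ 0  0    0  14   7  -3 ]
Multiply r3 by 1/10.
  [ 1  0  5/3  -2   -3     0 ]
  [ 0  1    3   6    1     0 ]
  [ 0  0    0   1  1/2  -1/5 ]
  [ 0  0    0  14    7    -3 ]
Subtract 14 times r3 from r4.
  [ 1  0  5/3  -2   -3     0 ]
  [ 0  1    3   6    1     0 ]
  [ 0  0    0   1  1/2  -1/5 ]
  [ 0  0    0   0    0  -1/5 ]
Multiply r4 by -5.
  [ 1  0  5/3  -2   -3     0 ]
  [ 0  1    3   6    1     0 ]
  [ 0  0    0   1  1/2  -1/5 ]
  [ 0  0    0   0    0     1 ]
Add 1/5 times r4 to r3.
  [ 1  0  5/3  -2   -3  0 ]
  [ 0  1    3   6    1  0 ]
  [ 0  0    0   1  1/2  0 ]
  [ 0  0    0   0    0  1 ]
Subtract 6 times r3 from r2.
  [ 1  0  5/3  -2   -3  0 ]
  [ 0  1    3   0   -2  0 ]
  [ 0  0    0   1  1/2  0 ]
  [ 0  0    0   0    0  1 ]
Add 2 times r3 to r1.
  [ 1  0  5/3  0   -2  0 ]
  [ 0  1    3  0   -2  0 ]
  [ 0  0    0  1  1/2  0 ]
  [ 0  0    0  0    0  1 ]
Pivot columns are the columns containing a leading 1.

1, 2, 4, 6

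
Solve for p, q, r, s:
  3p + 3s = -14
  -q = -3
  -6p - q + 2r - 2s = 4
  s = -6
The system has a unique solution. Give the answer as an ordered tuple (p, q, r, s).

Form the augmented matrix and row-reduce:
  [  3   0  0   3  |  -14 ]
  [  0  -1  0   0  |   -3 ]
  [ -6  -1  2  -2  |    4 ]
  [  0   0  0   1  |   -6 ]
ρ1 -> 1/3·ρ1
  [  1   0  0   1  |  -14/3 ]
  [  0  -1  0   0  |     -3 ]
  [ -6  -1  2  -2  |      4 ]
  [  0   0  0   1  |     -6 ]
ρ3 -> ρ3 + 6·ρ1
  [ 1   0  0  1  |  -14/3 ]
  [ 0  -1  0  0  |     -3 ]
  [ 0  -1  2  4  |    -24 ]
  [ 0   0  0  1  |     -6 ]
ρ2 -> -1·ρ2
  [ 1   0  0  1  |  -14/3 ]
  [ 0   1  0  0  |      3 ]
  [ 0  -1  2  4  |    -24 ]
  [ 0   0  0  1  |     -6 ]
ρ3 -> ρ3 + ρ2
  [ 1  0  0  1  |  -14/3 ]
  [ 0  1  0  0  |      3 ]
  [ 0  0  2  4  |    -21 ]
  [ 0  0  0  1  |     -6 ]
ρ3 -> 1/2·ρ3
  [ 1  0  0  1  |  -14/3 ]
  [ 0  1  0  0  |      3 ]
  [ 0  0  1  2  |  -21/2 ]
  [ 0  0  0  1  |     -6 ]
ρ3 -> ρ3 − 2·ρ4
  [ 1  0  0  1  |  -14/3 ]
  [ 0  1  0  0  |      3 ]
  [ 0  0  1  0  |    3/2 ]
  [ 0  0  0  1  |     -6 ]
ρ1 -> ρ1 − ρ4
  [ 1  0  0  0  |  4/3 ]
  [ 0  1  0  0  |    3 ]
  [ 0  0  1  0  |  3/2 ]
  [ 0  0  0  1  |   -6 ]
Reading off the last column: p = 4/3, q = 3, r = 3/2, s = -6.

(4/3, 3, 3/2, -6)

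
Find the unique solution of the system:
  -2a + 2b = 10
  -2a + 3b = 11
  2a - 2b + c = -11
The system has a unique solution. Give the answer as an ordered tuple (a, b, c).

Form the augmented matrix and row-reduce:
  [ -2   2  0  |   10 ]
  [ -2   3  0  |   11 ]
  [  2  -2  1  |  -11 ]
R1 → -1/2·R1
R2 → R2 + 2·R1
R3 → R3 − 2·R1
R1 → R1 + R2
Reading off the last column: a = -4, b = 1, c = -1.

(-4, 1, -1)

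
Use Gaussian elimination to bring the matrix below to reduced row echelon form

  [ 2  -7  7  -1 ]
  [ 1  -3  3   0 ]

[[1, 0, 0, 3], [0, 1, -1, 1]]

R1 → 1/2·R1
  [ 1  -7/2  7/2  -1/2 ]
  [ 1    -3    3     0 ]
R2 → R2 − R1
  [ 1  -7/2   7/2  -1/2 ]
  [ 0   1/2  -1/2   1/2 ]
R2 → 2·R2
  [ 1  -7/2  7/2  -1/2 ]
  [ 0     1   -1     1 ]
R1 → R1 + 7/2·R2
  [ 1  0   0  3 ]
  [ 0  1  -1  1 ]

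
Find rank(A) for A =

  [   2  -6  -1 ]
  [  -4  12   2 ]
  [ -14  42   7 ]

R1 ← 1/2·R1
  [   1  -3  -1/2 ]
  [  -4  12     2 ]
  [ -14  42     7 ]
R2 ← R2 + 4·R1
  [   1  -3  -1/2 ]
  [   0   0     0 ]
  [ -14  42     7 ]
R3 ← R3 + 14·R1
  [ 1  -3  -1/2 ]
  [ 0   0     0 ]
  [ 0   0     0 ]
The reduced form has 1 nonzero row.

rank = 1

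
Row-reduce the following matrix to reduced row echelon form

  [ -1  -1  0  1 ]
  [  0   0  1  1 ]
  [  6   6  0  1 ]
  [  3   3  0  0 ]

ρ1 -> -1·ρ1
  [ 1  1  0  -1 ]
  [ 0  0  1   1 ]
  [ 6  6  0   1 ]
  [ 3  3  0   0 ]
ρ3 -> ρ3 − 6·ρ1
  [ 1  1  0  -1 ]
  [ 0  0  1   1 ]
  [ 0  0  0   7 ]
  [ 3  3  0   0 ]
ρ4 -> ρ4 − 3·ρ1
  [ 1  1  0  -1 ]
  [ 0  0  1   1 ]
  [ 0  0  0   7 ]
  [ 0  0  0   3 ]
ρ3 -> 1/7·ρ3
  [ 1  1  0  -1 ]
  [ 0  0  1   1 ]
  [ 0  0  0   1 ]
  [ 0  0  0   3 ]
ρ4 -> ρ4 − 3·ρ3
  [ 1  1  0  -1 ]
  [ 0  0  1   1 ]
  [ 0  0  0   1 ]
  [ 0  0  0   0 ]
ρ2 -> ρ2 − ρ3
  [ 1  1  0  -1 ]
  [ 0  0  1   0 ]
  [ 0  0  0   1 ]
  [ 0  0  0   0 ]
ρ1 -> ρ1 + ρ3
  [ 1  1  0  0 ]
  [ 0  0  1  0 ]
  [ 0  0  0  1 ]
  [ 0  0  0  0 ]

[[1, 1, 0, 0], [0, 0, 1, 0], [0, 0, 0, 1], [0, 0, 0, 0]]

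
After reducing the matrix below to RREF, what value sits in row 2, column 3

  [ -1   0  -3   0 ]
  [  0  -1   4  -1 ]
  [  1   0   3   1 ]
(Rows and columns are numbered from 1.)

-4

Multiply ρ1 by -1.
Subtract ρ1 from ρ3.
Multiply ρ2 by -1.
Subtract ρ3 from ρ2.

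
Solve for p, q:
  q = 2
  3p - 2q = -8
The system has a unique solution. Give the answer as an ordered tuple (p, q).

(-4/3, 2)

Form the augmented matrix and row-reduce:
  [ 0   1  |   2 ]
  [ 3  -2  |  -8 ]
Swap r1 and r2.
Multiply r1 by 1/3.
Add 2/3 times r2 to r1.
Reading off the last column: p = -4/3, q = 2.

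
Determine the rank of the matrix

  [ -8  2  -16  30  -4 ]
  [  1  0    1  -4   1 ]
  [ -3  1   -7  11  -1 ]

rank = 2

ρ1 := -1/8·ρ1
  [  1  -1/4   2  -15/4  1/2 ]
  [  1     0   1     -4    1 ]
  [ -3     1  -7     11   -1 ]
ρ2 := ρ2 − ρ1
  [  1  -1/4   2  -15/4  1/2 ]
  [  0   1/4  -1   -1/4  1/2 ]
  [ -3     1  -7     11   -1 ]
ρ3 := ρ3 + 3·ρ1
  [ 1  -1/4   2  -15/4  1/2 ]
  [ 0   1/4  -1   -1/4  1/2 ]
  [ 0   1/4  -1   -1/4  1/2 ]
ρ2 := 4·ρ2
  [ 1  -1/4   2  -15/4  1/2 ]
  [ 0     1  -4     -1    2 ]
  [ 0   1/4  -1   -1/4  1/2 ]
ρ3 := ρ3 − 1/4·ρ2
  [ 1  -1/4   2  -15/4  1/2 ]
  [ 0     1  -4     -1    2 ]
  [ 0     0   0      0    0 ]
ρ1 := ρ1 + 1/4·ρ2
  [ 1  0   1  -4  1 ]
  [ 0  1  -4  -1  2 ]
  [ 0  0   0   0  0 ]
The reduced form has 2 nonzero rows.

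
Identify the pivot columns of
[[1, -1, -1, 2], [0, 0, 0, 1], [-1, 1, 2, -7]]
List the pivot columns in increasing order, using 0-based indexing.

0, 2, 3

r3 → r3 + r1
  [ 1  -1  -1   2 ]
  [ 0   0   0   1 ]
  [ 0   0   1  -5 ]
r2 <-> r3
  [ 1  -1  -1   2 ]
  [ 0   0   1  -5 ]
  [ 0   0   0   1 ]
r2 → r2 + 5·r3
  [ 1  -1  -1  2 ]
  [ 0   0   1  0 ]
  [ 0   0   0  1 ]
r1 → r1 − 2·r3
  [ 1  -1  -1  0 ]
  [ 0   0   1  0 ]
  [ 0   0   0  1 ]
r1 → r1 + r2
  [ 1  -1  0  0 ]
  [ 0   0  1  0 ]
  [ 0   0  0  1 ]
Pivot columns are the columns containing a leading 1.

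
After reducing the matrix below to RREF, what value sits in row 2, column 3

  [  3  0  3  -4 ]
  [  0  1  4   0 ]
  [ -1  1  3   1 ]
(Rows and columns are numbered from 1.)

Multiply R1 by 1/3.
  [  1  0  1  -4/3 ]
  [  0  1  4     0 ]
  [ -1  1  3     1 ]
Add R1 to R3.
  [ 1  0  1  -4/3 ]
  [ 0  1  4     0 ]
  [ 0  1  4  -1/3 ]
Subtract R2 from R3.
  [ 1  0  1  -4/3 ]
  [ 0  1  4     0 ]
  [ 0  0  0  -1/3 ]
Multiply R3 by -3.
  [ 1  0  1  -4/3 ]
  [ 0  1  4     0 ]
  [ 0  0  0     1 ]
Add 4/3 times R3 to R1.
  [ 1  0  1  0 ]
  [ 0  1  4  0 ]
  [ 0  0  0  1 ]

4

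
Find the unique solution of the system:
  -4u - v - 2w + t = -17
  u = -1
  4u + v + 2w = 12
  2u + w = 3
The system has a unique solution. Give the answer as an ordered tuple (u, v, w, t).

(-1, 6, 5, -5)

Form the augmented matrix and row-reduce:
  [ -4  -1  -2  1  |  -17 ]
  [  1   0   0  0  |   -1 ]
  [  4   1   2  0  |   12 ]
  [  2   0   1  0  |    3 ]
Multiply ρ1 by -1/4.
Subtract ρ1 from ρ2.
Subtract 4 times ρ1 from ρ3.
Subtract 2 times ρ1 from ρ4.
Multiply ρ2 by -4.
Add 1/2 times ρ2 to ρ4.
Swap ρ3 and ρ4.
Add ρ4 to ρ2.
Add 1/4 times ρ4 to ρ1.
Subtract 2 times ρ3 from ρ2.
Subtract 1/2 times ρ3 from ρ1.
Subtract 1/4 times ρ2 from ρ1.
Reading off the last column: u = -1, v = 6, w = 5, t = -5.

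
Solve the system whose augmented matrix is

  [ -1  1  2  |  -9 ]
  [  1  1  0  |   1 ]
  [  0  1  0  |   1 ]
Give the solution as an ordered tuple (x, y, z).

(0, 1, -5)

Multiply R1 by -1.
  [ 1  -1  -2  |  9 ]
  [ 1   1   0  |  1 ]
  [ 0   1   0  |  1 ]
Subtract R1 from R2.
  [ 1  -1  -2  |   9 ]
  [ 0   2   2  |  -8 ]
  [ 0   1   0  |   1 ]
Multiply R2 by 1/2.
  [ 1  -1  -2  |   9 ]
  [ 0   1   1  |  -4 ]
  [ 0   1   0  |   1 ]
Subtract R2 from R3.
  [ 1  -1  -2  |   9 ]
  [ 0   1   1  |  -4 ]
  [ 0   0  -1  |   5 ]
Multiply R3 by -1.
  [ 1  -1  -2  |   9 ]
  [ 0   1   1  |  -4 ]
  [ 0   0   1  |  -5 ]
Subtract R3 from R2.
  [ 1  -1  -2  |   9 ]
  [ 0   1   0  |   1 ]
  [ 0   0   1  |  -5 ]
Add 2 times R3 to R1.
  [ 1  -1  0  |  -1 ]
  [ 0   1  0  |   1 ]
  [ 0   0  1  |  -5 ]
Add R2 to R1.
  [ 1  0  0  |   0 ]
  [ 0  1  0  |   1 ]
  [ 0  0  1  |  -5 ]
Reading off the last column: x = 0, y = 1, z = -5.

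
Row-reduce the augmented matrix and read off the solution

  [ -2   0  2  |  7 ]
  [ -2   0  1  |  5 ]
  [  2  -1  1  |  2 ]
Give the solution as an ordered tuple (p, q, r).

(-3/2, -3, 2)

r1 ← -1/2·r1
  [  1   0  -1  |  -7/2 ]
  [ -2   0   1  |     5 ]
  [  2  -1   1  |     2 ]
r2 ← r2 + 2·r1
  [ 1   0  -1  |  -7/2 ]
  [ 0   0  -1  |    -2 ]
  [ 2  -1   1  |     2 ]
r3 ← r3 − 2·r1
  [ 1   0  -1  |  -7/2 ]
  [ 0   0  -1  |    -2 ]
  [ 0  -1   3  |     9 ]
r2 <-> r3
  [ 1   0  -1  |  -7/2 ]
  [ 0  -1   3  |     9 ]
  [ 0   0  -1  |    -2 ]
r2 ← -1·r2
  [ 1  0  -1  |  -7/2 ]
  [ 0  1  -3  |    -9 ]
  [ 0  0  -1  |    -2 ]
r3 ← -1·r3
  [ 1  0  -1  |  -7/2 ]
  [ 0  1  -3  |    -9 ]
  [ 0  0   1  |     2 ]
r2 ← r2 + 3·r3
  [ 1  0  -1  |  -7/2 ]
  [ 0  1   0  |    -3 ]
  [ 0  0   1  |     2 ]
r1 ← r1 + r3
  [ 1  0  0  |  -3/2 ]
  [ 0  1  0  |    -3 ]
  [ 0  0  1  |     2 ]
Reading off the last column: p = -3/2, q = -3, r = 2.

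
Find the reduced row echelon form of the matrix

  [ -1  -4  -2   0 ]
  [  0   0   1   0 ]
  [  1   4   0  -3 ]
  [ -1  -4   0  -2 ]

ρ1 ← -1·ρ1
  [  1   4  2   0 ]
  [  0   0  1   0 ]
  [  1   4  0  -3 ]
  [ -1  -4  0  -2 ]
ρ3 ← ρ3 − ρ1
  [  1   4   2   0 ]
  [  0   0   1   0 ]
  [  0   0  -2  -3 ]
  [ -1  -4   0  -2 ]
ρ4 ← ρ4 + ρ1
  [ 1  4   2   0 ]
  [ 0  0   1   0 ]
  [ 0  0  -2  -3 ]
  [ 0  0   2  -2 ]
ρ3 ← ρ3 + 2·ρ2
  [ 1  4  2   0 ]
  [ 0  0  1   0 ]
  [ 0  0  0  -3 ]
  [ 0  0  2  -2 ]
ρ4 ← ρ4 − 2·ρ2
  [ 1  4  2   0 ]
  [ 0  0  1   0 ]
  [ 0  0  0  -3 ]
  [ 0  0  0  -2 ]
ρ3 ← -1/3·ρ3
  [ 1  4  2   0 ]
  [ 0  0  1   0 ]
  [ 0  0  0   1 ]
  [ 0  0  0  -2 ]
ρ4 ← ρ4 + 2·ρ3
  [ 1  4  2  0 ]
  [ 0  0  1  0 ]
  [ 0  0  0  1 ]
  [ 0  0  0  0 ]
ρ1 ← ρ1 − 2·ρ2
  [ 1  4  0  0 ]
  [ 0  0  1  0 ]
  [ 0  0  0  1 ]
  [ 0  0  0  0 ]

[[1, 4, 0, 0], [0, 0, 1, 0], [0, 0, 0, 1], [0, 0, 0, 0]]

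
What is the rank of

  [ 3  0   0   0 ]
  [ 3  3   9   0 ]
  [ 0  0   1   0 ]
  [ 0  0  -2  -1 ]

rank = 4

ρ1 -> 1/3·ρ1
  [ 1  0   0   0 ]
  [ 3  3   9   0 ]
  [ 0  0   1   0 ]
  [ 0  0  -2  -1 ]
ρ2 -> ρ2 − 3·ρ1
  [ 1  0   0   0 ]
  [ 0  3   9   0 ]
  [ 0  0   1   0 ]
  [ 0  0  -2  -1 ]
ρ2 -> 1/3·ρ2
  [ 1  0   0   0 ]
  [ 0  1   3   0 ]
  [ 0  0   1   0 ]
  [ 0  0  -2  -1 ]
ρ4 -> ρ4 + 2·ρ3
  [ 1  0  0   0 ]
  [ 0  1  3   0 ]
  [ 0  0  1   0 ]
  [ 0  0  0  -1 ]
ρ4 -> -1·ρ4
  [ 1  0  0  0 ]
  [ 0  1  3  0 ]
  [ 0  0  1  0 ]
  [ 0  0  0  1 ]
ρ2 -> ρ2 − 3·ρ3
  [ 1  0  0  0 ]
  [ 0  1  0  0 ]
  [ 0  0  1  0 ]
  [ 0  0  0  1 ]
The reduced form has 4 nonzero rows.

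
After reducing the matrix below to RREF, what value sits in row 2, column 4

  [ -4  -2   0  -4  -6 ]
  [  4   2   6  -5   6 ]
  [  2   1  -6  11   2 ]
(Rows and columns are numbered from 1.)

-3/2

ρ1 ← -1/4·ρ1
  [ 1  1/2   0   1  3/2 ]
  [ 4    2   6  -5    6 ]
  [ 2    1  -6  11    2 ]
ρ2 ← ρ2 − 4·ρ1
  [ 1  1/2   0   1  3/2 ]
  [ 0    0   6  -9    0 ]
  [ 2    1  -6  11    2 ]
ρ3 ← ρ3 − 2·ρ1
  [ 1  1/2   0   1  3/2 ]
  [ 0    0   6  -9    0 ]
  [ 0    0  -6   9   -1 ]
ρ2 ← 1/6·ρ2
  [ 1  1/2   0     1  3/2 ]
  [ 0    0   1  -3/2    0 ]
  [ 0    0  -6     9   -1 ]
ρ3 ← ρ3 + 6·ρ2
  [ 1  1/2  0     1  3/2 ]
  [ 0    0  1  -3/2    0 ]
  [ 0    0  0     0   -1 ]
ρ3 ← -1·ρ3
  [ 1  1/2  0     1  3/2 ]
  [ 0    0  1  -3/2    0 ]
  [ 0    0  0     0    1 ]
ρ1 ← ρ1 − 3/2·ρ3
  [ 1  1/2  0     1  0 ]
  [ 0    0  1  -3/2  0 ]
  [ 0    0  0     0  1 ]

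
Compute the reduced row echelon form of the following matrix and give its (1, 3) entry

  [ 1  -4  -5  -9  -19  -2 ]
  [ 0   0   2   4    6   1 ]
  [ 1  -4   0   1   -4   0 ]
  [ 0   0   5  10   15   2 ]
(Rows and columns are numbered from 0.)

R3 -> R3 − R1
  [ 1  -4  -5  -9  -19  -2 ]
  [ 0   0   2   4    6   1 ]
  [ 0   0   5  10   15   2 ]
  [ 0   0   5  10   15   2 ]
R2 -> 1/2·R2
  [ 1  -4  -5  -9  -19   -2 ]
  [ 0   0   1   2    3  1/2 ]
  [ 0   0   5  10   15    2 ]
  [ 0   0   5  10   15    2 ]
R3 -> R3 − 5·R2
  [ 1  -4  -5  -9  -19    -2 ]
  [ 0   0   1   2    3   1/2 ]
  [ 0   0   0   0    0  -1/2 ]
  [ 0   0   5  10   15     2 ]
R4 -> R4 − 5·R2
  [ 1  -4  -5  -9  -19    -2 ]
  [ 0   0   1   2    3   1/2 ]
  [ 0   0   0   0    0  -1/2 ]
  [ 0   0   0   0    0  -1/2 ]
R3 -> -2·R3
  [ 1  -4  -5  -9  -19    -2 ]
  [ 0   0   1   2    3   1/2 ]
  [ 0   0   0   0    0     1 ]
  [ 0   0   0   0    0  -1/2 ]
R4 -> R4 + 1/2·R3
  [ 1  -4  -5  -9  -19   -2 ]
  [ 0   0   1   2    3  1/2 ]
  [ 0   0   0   0    0    1 ]
  [ 0   0   0   0    0    0 ]
R2 -> R2 − 1/2·R3
  [ 1  -4  -5  -9  -19  -2 ]
  [ 0   0   1   2    3   0 ]
  [ 0   0   0   0    0   1 ]
  [ 0   0   0   0    0   0 ]
R1 -> R1 + 2·R3
  [ 1  -4  -5  -9  -19  0 ]
  [ 0   0   1   2    3  0 ]
  [ 0   0   0   0    0  1 ]
  [ 0   0   0   0    0  0 ]
R1 -> R1 + 5·R2
  [ 1  -4  0  1  -4  0 ]
  [ 0   0  1  2   3  0 ]
  [ 0   0  0  0   0  1 ]
  [ 0   0  0  0   0  0 ]

2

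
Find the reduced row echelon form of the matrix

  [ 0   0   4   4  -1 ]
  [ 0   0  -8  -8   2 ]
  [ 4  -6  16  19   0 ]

[[1, -3/2, 0, 3/4, 1], [0, 0, 1, 1, -1/4], [0, 0, 0, 0, 0]]

Swap r1 and r3.
Multiply r1 by 1/4.
Multiply r2 by -1/8.
Subtract 4 times r2 from r3.
Subtract 4 times r2 from r1.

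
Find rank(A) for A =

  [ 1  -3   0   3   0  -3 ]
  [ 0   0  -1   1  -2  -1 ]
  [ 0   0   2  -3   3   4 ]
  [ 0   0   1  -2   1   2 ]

R2 -> -1·R2
  [ 1  -3  0   3  0  -3 ]
  [ 0   0  1  -1  2   1 ]
  [ 0   0  2  -3  3   4 ]
  [ 0   0  1  -2  1   2 ]
R3 -> R3 − 2·R2
  [ 1  -3  0   3   0  -3 ]
  [ 0   0  1  -1   2   1 ]
  [ 0   0  0  -1  -1   2 ]
  [ 0   0  1  -2   1   2 ]
R4 -> R4 − R2
  [ 1  -3  0   3   0  -3 ]
  [ 0   0  1  -1   2   1 ]
  [ 0   0  0  -1  -1   2 ]
  [ 0   0  0  -1  -1   1 ]
R3 -> -1·R3
  [ 1  -3  0   3   0  -3 ]
  [ 0   0  1  -1   2   1 ]
  [ 0   0  0   1   1  -2 ]
  [ 0   0  0  -1  -1   1 ]
R4 -> R4 + R3
  [ 1  -3  0   3  0  -3 ]
  [ 0   0  1  -1  2   1 ]
  [ 0   0  0   1  1  -2 ]
  [ 0   0  0   0  0  -1 ]
R4 -> -1·R4
  [ 1  -3  0   3  0  -3 ]
  [ 0   0  1  -1  2   1 ]
  [ 0   0  0   1  1  -2 ]
  [ 0   0  0   0  0   1 ]
R3 -> R3 + 2·R4
  [ 1  -3  0   3  0  -3 ]
  [ 0   0  1  -1  2   1 ]
  [ 0   0  0   1  1   0 ]
  [ 0   0  0   0  0   1 ]
R2 -> R2 − R4
  [ 1  -3  0   3  0  -3 ]
  [ 0   0  1  -1  2   0 ]
  [ 0   0  0   1  1   0 ]
  [ 0   0  0   0  0   1 ]
R1 -> R1 + 3·R4
  [ 1  -3  0   3  0  0 ]
  [ 0   0  1  -1  2  0 ]
  [ 0   0  0   1  1  0 ]
  [ 0   0  0   0  0  1 ]
R2 -> R2 + R3
  [ 1  -3  0  3  0  0 ]
  [ 0   0  1  0  3  0 ]
  [ 0   0  0  1  1  0 ]
  [ 0   0  0  0  0  1 ]
R1 -> R1 − 3·R3
  [ 1  -3  0  0  -3  0 ]
  [ 0   0  1  0   3  0 ]
  [ 0   0  0  1   1  0 ]
  [ 0   0  0  0   0  1 ]
The reduced form has 4 nonzero rows.

rank = 4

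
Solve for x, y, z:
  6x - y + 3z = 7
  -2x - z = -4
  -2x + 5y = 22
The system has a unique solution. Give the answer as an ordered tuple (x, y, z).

Form the augmented matrix and row-reduce:
  [  6  -1   3  |   7 ]
  [ -2   0  -1  |  -4 ]
  [ -2   5   0  |  22 ]
Multiply R1 by 1/6.
  [  1  -1/6  1/2  |  7/6 ]
  [ -2     0   -1  |   -4 ]
  [ -2     5    0  |   22 ]
Add 2 times R1 to R2.
  [  1  -1/6  1/2  |   7/6 ]
  [  0  -1/3    0  |  -5/3 ]
  [ -2     5    0  |    22 ]
Add 2 times R1 to R3.
  [ 1  -1/6  1/2  |   7/6 ]
  [ 0  -1/3    0  |  -5/3 ]
  [ 0  14/3    1  |  73/3 ]
Multiply R2 by -3.
  [ 1  -1/6  1/2  |   7/6 ]
  [ 0     1    0  |     5 ]
  [ 0  14/3    1  |  73/3 ]
Subtract 14/3 times R2 from R3.
  [ 1  -1/6  1/2  |  7/6 ]
  [ 0     1    0  |    5 ]
  [ 0     0    1  |    1 ]
Subtract 1/2 times R3 from R1.
  [ 1  -1/6  0  |  2/3 ]
  [ 0     1  0  |    5 ]
  [ 0     0  1  |    1 ]
Add 1/6 times R2 to R1.
  [ 1  0  0  |  3/2 ]
  [ 0  1  0  |    5 ]
  [ 0  0  1  |    1 ]
Reading off the last column: x = 3/2, y = 5, z = 1.

(3/2, 5, 1)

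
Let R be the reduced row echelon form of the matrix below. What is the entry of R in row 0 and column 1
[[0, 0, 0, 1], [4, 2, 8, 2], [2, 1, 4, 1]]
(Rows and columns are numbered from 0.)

1/2

ρ1 ↔ ρ2
  [ 4  2  8  2 ]
  [ 0  0  0  1 ]
  [ 2  1  4  1 ]
ρ1 -> 1/4·ρ1
  [ 1  1/2  2  1/2 ]
  [ 0    0  0    1 ]
  [ 2    1  4    1 ]
ρ3 -> ρ3 − 2·ρ1
  [ 1  1/2  2  1/2 ]
  [ 0    0  0    1 ]
  [ 0    0  0    0 ]
ρ1 -> ρ1 − 1/2·ρ2
  [ 1  1/2  2  0 ]
  [ 0    0  0  1 ]
  [ 0    0  0  0 ]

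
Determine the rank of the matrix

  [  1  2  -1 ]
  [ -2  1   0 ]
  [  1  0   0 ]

R2 → R2 + 2·R1
  [ 1  2  -1 ]
  [ 0  5  -2 ]
  [ 1  0   0 ]
R3 → R3 − R1
  [ 1   2  -1 ]
  [ 0   5  -2 ]
  [ 0  -2   1 ]
R2 → 1/5·R2
  [ 1   2    -1 ]
  [ 0   1  -2/5 ]
  [ 0  -2     1 ]
R3 → R3 + 2·R2
  [ 1  2    -1 ]
  [ 0  1  -2/5 ]
  [ 0  0   1/5 ]
R3 → 5·R3
  [ 1  2    -1 ]
  [ 0  1  -2/5 ]
  [ 0  0     1 ]
R2 → R2 + 2/5·R3
  [ 1  2  -1 ]
  [ 0  1   0 ]
  [ 0  0   1 ]
R1 → R1 + R3
  [ 1  2  0 ]
  [ 0  1  0 ]
  [ 0  0  1 ]
R1 → R1 − 2·R2
  [ 1  0  0 ]
  [ 0  1  0 ]
  [ 0  0  1 ]
The reduced form has 3 nonzero rows.

rank = 3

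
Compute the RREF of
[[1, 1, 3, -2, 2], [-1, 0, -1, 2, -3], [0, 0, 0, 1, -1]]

[[1, 0, 1, 0, 1], [0, 1, 2, 0, -1], [0, 0, 0, 1, -1]]

Add r1 to r2.
  [ 1  1  3  -2   2 ]
  [ 0  1  2   0  -1 ]
  [ 0  0  0   1  -1 ]
Add 2 times r3 to r1.
  [ 1  1  3  0   0 ]
  [ 0  1  2  0  -1 ]
  [ 0  0  0  1  -1 ]
Subtract r2 from r1.
  [ 1  0  1  0   1 ]
  [ 0  1  2  0  -1 ]
  [ 0  0  0  1  -1 ]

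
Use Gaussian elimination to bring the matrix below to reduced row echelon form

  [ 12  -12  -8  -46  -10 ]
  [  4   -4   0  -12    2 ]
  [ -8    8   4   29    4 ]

[[1, -1, 0, -3, 1/2], [0, 0, 1, 5/4, 2], [0, 0, 0, 0, 0]]

Multiply R1 by 1/12.
  [  1  -1  -2/3  -23/6  -5/6 ]
  [  4  -4     0    -12     2 ]
  [ -8   8     4     29     4 ]
Subtract 4 times R1 from R2.
  [  1  -1  -2/3  -23/6  -5/6 ]
  [  0   0   8/3   10/3  16/3 ]
  [ -8   8     4     29     4 ]
Add 8 times R1 to R3.
  [ 1  -1  -2/3  -23/6  -5/6 ]
  [ 0   0   8/3   10/3  16/3 ]
  [ 0   0  -4/3   -5/3  -8/3 ]
Multiply R2 by 3/8.
  [ 1  -1  -2/3  -23/6  -5/6 ]
  [ 0   0     1    5/4     2 ]
  [ 0   0  -4/3   -5/3  -8/3 ]
Add 4/3 times R2 to R3.
  [ 1  -1  -2/3  -23/6  -5/6 ]
  [ 0   0     1    5/4     2 ]
  [ 0   0     0      0     0 ]
Add 2/3 times R2 to R1.
  [ 1  -1  0   -3  1/2 ]
  [ 0   0  1  5/4    2 ]
  [ 0   0  0    0    0 ]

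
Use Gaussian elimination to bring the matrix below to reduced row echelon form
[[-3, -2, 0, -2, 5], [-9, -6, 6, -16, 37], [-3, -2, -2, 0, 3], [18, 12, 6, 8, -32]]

[[1, 2/3, 0, 0, 1], [0, 0, 1, 0, -3], [0, 0, 0, 1, -4], [0, 0, 0, 0, 0]]

R1 := -1/3·R1
R2 := R2 + 9·R1
R3 := R3 + 3·R1
R4 := R4 − 18·R1
R2 := 1/6·R2
R3 := R3 + 2·R2
R4 := R4 − 6·R2
R3 := -3/4·R3
R4 := R4 − 6·R3
R2 := R2 + 5/3·R3
R1 := R1 − 2/3·R3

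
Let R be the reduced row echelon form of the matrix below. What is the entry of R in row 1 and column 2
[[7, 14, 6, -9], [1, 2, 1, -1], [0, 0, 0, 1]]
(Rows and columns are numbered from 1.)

2

Multiply r1 by 1/7.
  [ 1  2  6/7  -9/7 ]
  [ 1  2    1    -1 ]
  [ 0  0    0     1 ]
Subtract r1 from r2.
  [ 1  2  6/7  -9/7 ]
  [ 0  0  1/7   2/7 ]
  [ 0  0    0     1 ]
Multiply r2 by 7.
  [ 1  2  6/7  -9/7 ]
  [ 0  0    1     2 ]
  [ 0  0    0     1 ]
Subtract 2 times r3 from r2.
  [ 1  2  6/7  -9/7 ]
  [ 0  0    1     0 ]
  [ 0  0    0     1 ]
Add 9/7 times r3 to r1.
  [ 1  2  6/7  0 ]
  [ 0  0    1  0 ]
  [ 0  0    0  1 ]
Subtract 6/7 times r2 from r1.
  [ 1  2  0  0 ]
  [ 0  0  1  0 ]
  [ 0  0  0  1 ]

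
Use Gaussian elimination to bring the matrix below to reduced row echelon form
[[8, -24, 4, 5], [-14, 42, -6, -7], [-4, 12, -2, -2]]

ρ1 -> 1/8·ρ1
  [   1  -3  1/2  5/8 ]
  [ -14  42   -6   -7 ]
  [  -4  12   -2   -2 ]
ρ2 -> ρ2 + 14·ρ1
  [  1  -3  1/2  5/8 ]
  [  0   0    1  7/4 ]
  [ -4  12   -2   -2 ]
ρ3 -> ρ3 + 4·ρ1
  [ 1  -3  1/2  5/8 ]
  [ 0   0    1  7/4 ]
  [ 0   0    0  1/2 ]
ρ3 -> 2·ρ3
  [ 1  -3  1/2  5/8 ]
  [ 0   0    1  7/4 ]
  [ 0   0    0    1 ]
ρ2 -> ρ2 − 7/4·ρ3
  [ 1  -3  1/2  5/8 ]
  [ 0   0    1    0 ]
  [ 0   0    0    1 ]
ρ1 -> ρ1 − 5/8·ρ3
  [ 1  -3  1/2  0 ]
  [ 0   0    1  0 ]
  [ 0   0    0  1 ]
ρ1 -> ρ1 − 1/2·ρ2
  [ 1  -3  0  0 ]
  [ 0   0  1  0 ]
  [ 0   0  0  1 ]

[[1, -3, 0, 0], [0, 0, 1, 0], [0, 0, 0, 1]]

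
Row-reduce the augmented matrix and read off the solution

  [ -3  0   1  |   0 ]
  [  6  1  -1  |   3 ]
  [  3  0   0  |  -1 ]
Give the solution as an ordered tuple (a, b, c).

R1 -> -1/3·R1
R2 -> R2 − 6·R1
R3 -> R3 − 3·R1
R2 -> R2 − R3
R1 -> R1 + 1/3·R3
Reading off the last column: a = -1/3, b = 4, c = -1.

(-1/3, 4, -1)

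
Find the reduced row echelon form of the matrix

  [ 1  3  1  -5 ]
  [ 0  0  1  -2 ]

[[1, 3, 0, -3], [0, 0, 1, -2]]

ρ1 -> ρ1 − ρ2
  [ 1  3  0  -3 ]
  [ 0  0  1  -2 ]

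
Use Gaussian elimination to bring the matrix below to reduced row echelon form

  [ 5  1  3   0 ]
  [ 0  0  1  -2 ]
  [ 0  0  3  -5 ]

r1 := 1/5·r1
  [ 1  1/5  3/5   0 ]
  [ 0    0    1  -2 ]
  [ 0    0    3  -5 ]
r3 := r3 − 3·r2
  [ 1  1/5  3/5   0 ]
  [ 0    0    1  -2 ]
  [ 0    0    0   1 ]
r2 := r2 + 2·r3
  [ 1  1/5  3/5  0 ]
  [ 0    0    1  0 ]
  [ 0    0    0  1 ]
r1 := r1 − 3/5·r2
  [ 1  1/5  0  0 ]
  [ 0    0  1  0 ]
  [ 0    0  0  1 ]

[[1, 1/5, 0, 0], [0, 0, 1, 0], [0, 0, 0, 1]]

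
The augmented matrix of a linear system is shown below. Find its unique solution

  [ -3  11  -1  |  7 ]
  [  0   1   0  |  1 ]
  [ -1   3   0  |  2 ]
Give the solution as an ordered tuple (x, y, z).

R1 ← -1/3·R1
R3 ← R3 + R1
R3 ← R3 + 2/3·R2
R3 ← 3·R3
R1 ← R1 − 1/3·R3
R1 ← R1 + 11/3·R2
Reading off the last column: x = 1, y = 1, z = 1.

(1, 1, 1)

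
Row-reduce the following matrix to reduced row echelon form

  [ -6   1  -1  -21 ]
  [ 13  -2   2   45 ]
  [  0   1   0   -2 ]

[[1, 0, 0, 3], [0, 1, 0, -2], [0, 0, 1, 1]]

R1 ← -1/6·R1
R2 ← R2 − 13·R1
R2 ← 6·R2
R3 ← R3 − R2
R2 ← R2 + R3
R1 ← R1 − 1/6·R3
R1 ← R1 + 1/6·R2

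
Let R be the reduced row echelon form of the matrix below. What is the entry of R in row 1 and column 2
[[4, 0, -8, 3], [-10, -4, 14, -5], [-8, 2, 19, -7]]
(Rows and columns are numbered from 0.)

ρ1 → 1/4·ρ1
  [   1   0  -2  3/4 ]
  [ -10  -4  14   -5 ]
  [  -8   2  19   -7 ]
ρ2 → ρ2 + 10·ρ1
  [  1   0  -2  3/4 ]
  [  0  -4  -6  5/2 ]
  [ -8   2  19   -7 ]
ρ3 → ρ3 + 8·ρ1
  [ 1   0  -2  3/4 ]
  [ 0  -4  -6  5/2 ]
  [ 0   2   3   -1 ]
ρ2 → -1/4·ρ2
  [ 1  0   -2   3/4 ]
  [ 0  1  3/2  -5/8 ]
  [ 0  2    3    -1 ]
ρ3 → ρ3 − 2·ρ2
  [ 1  0   -2   3/4 ]
  [ 0  1  3/2  -5/8 ]
  [ 0  0    0   1/4 ]
ρ3 → 4·ρ3
  [ 1  0   -2   3/4 ]
  [ 0  1  3/2  -5/8 ]
  [ 0  0    0     1 ]
ρ2 → ρ2 + 5/8·ρ3
  [ 1  0   -2  3/4 ]
  [ 0  1  3/2    0 ]
  [ 0  0    0    1 ]
ρ1 → ρ1 − 3/4·ρ3
  [ 1  0   -2  0 ]
  [ 0  1  3/2  0 ]
  [ 0  0    0  1 ]

3/2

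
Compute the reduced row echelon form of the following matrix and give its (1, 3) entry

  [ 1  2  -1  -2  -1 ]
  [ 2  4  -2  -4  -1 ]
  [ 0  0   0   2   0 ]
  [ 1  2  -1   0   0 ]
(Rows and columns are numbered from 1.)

-1

Subtract 2 times R1 from R2.
  [ 1  2  -1  -2  -1 ]
  [ 0  0   0   0   1 ]
  [ 0  0   0   2   0 ]
  [ 1  2  -1   0   0 ]
Subtract R1 from R4.
  [ 1  2  -1  -2  -1 ]
  [ 0  0   0   0   1 ]
  [ 0  0   0   2   0 ]
  [ 0  0   0   2   1 ]
Swap R2 and R3.
  [ 1  2  -1  -2  -1 ]
  [ 0  0   0   2   0 ]
  [ 0  0   0   0   1 ]
  [ 0  0   0   2   1 ]
Multiply R2 by 1/2.
  [ 1  2  -1  -2  -1 ]
  [ 0  0   0   1   0 ]
  [ 0  0   0   0   1 ]
  [ 0  0   0   2   1 ]
Subtract 2 times R2 from R4.
  [ 1  2  -1  -2  -1 ]
  [ 0  0   0   1   0 ]
  [ 0  0   0   0   1 ]
  [ 0  0   0   0   1 ]
Subtract R3 from R4.
  [ 1  2  -1  -2  -1 ]
  [ 0  0   0   1   0 ]
  [ 0  0   0   0   1 ]
  [ 0  0   0   0   0 ]
Add R3 to R1.
  [ 1  2  -1  -2  0 ]
  [ 0  0   0   1  0 ]
  [ 0  0   0   0  1 ]
  [ 0  0   0   0  0 ]
Add 2 times R2 to R1.
  [ 1  2  -1  0  0 ]
  [ 0  0   0  1  0 ]
  [ 0  0   0  0  1 ]
  [ 0  0   0  0  0 ]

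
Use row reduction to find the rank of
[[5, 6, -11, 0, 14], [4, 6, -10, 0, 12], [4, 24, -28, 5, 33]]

R1 → 1/5·R1
R2 → R2 − 4·R1
R3 → R3 − 4·R1
R2 → 5/6·R2
R3 → R3 − 96/5·R2
R3 → 1/5·R3
R1 → R1 − 6/5·R2
The reduced form has 3 nonzero rows.

rank = 3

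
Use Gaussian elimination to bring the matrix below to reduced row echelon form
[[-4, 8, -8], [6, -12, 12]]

[[1, -2, 2], [0, 0, 0]]

Multiply R1 by -1/4.
  [ 1   -2   2 ]
  [ 6  -12  12 ]
Subtract 6 times R1 from R2.
  [ 1  -2  2 ]
  [ 0   0  0 ]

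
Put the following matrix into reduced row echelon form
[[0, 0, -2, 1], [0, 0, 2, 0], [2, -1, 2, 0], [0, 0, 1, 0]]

R1 ↔ R3
  [ 2  -1   2  0 ]
  [ 0   0   2  0 ]
  [ 0   0  -2  1 ]
  [ 0   0   1  0 ]
R1 := 1/2·R1
  [ 1  -1/2   1  0 ]
  [ 0     0   2  0 ]
  [ 0     0  -2  1 ]
  [ 0     0   1  0 ]
R2 := 1/2·R2
  [ 1  -1/2   1  0 ]
  [ 0     0   1  0 ]
  [ 0     0  -2  1 ]
  [ 0     0   1  0 ]
R3 := R3 + 2·R2
  [ 1  -1/2  1  0 ]
  [ 0     0  1  0 ]
  [ 0     0  0  1 ]
  [ 0     0  1  0 ]
R4 := R4 − R2
  [ 1  -1/2  1  0 ]
  [ 0     0  1  0 ]
  [ 0     0  0  1 ]
  [ 0     0  0  0 ]
R1 := R1 − R2
  [ 1  -1/2  0  0 ]
  [ 0     0  1  0 ]
  [ 0     0  0  1 ]
  [ 0     0  0  0 ]

[[1, -1/2, 0, 0], [0, 0, 1, 0], [0, 0, 0, 1], [0, 0, 0, 0]]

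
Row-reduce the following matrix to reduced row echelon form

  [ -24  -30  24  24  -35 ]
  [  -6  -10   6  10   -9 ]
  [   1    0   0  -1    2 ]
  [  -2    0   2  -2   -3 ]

r1 := -1/24·r1
  [  1  5/4  -1  -1  35/24 ]
  [ -6  -10   6  10     -9 ]
  [  1    0   0  -1      2 ]
  [ -2    0   2  -2     -3 ]
r2 := r2 + 6·r1
  [  1   5/4  -1  -1  35/24 ]
  [  0  -5/2   0   4   -1/4 ]
  [  1     0   0  -1      2 ]
  [ -2     0   2  -2     -3 ]
r3 := r3 − r1
  [  1   5/4  -1  -1  35/24 ]
  [  0  -5/2   0   4   -1/4 ]
  [  0  -5/4   1   0  13/24 ]
  [ -2     0   2  -2     -3 ]
r4 := r4 + 2·r1
  [ 1   5/4  -1  -1  35/24 ]
  [ 0  -5/2   0   4   -1/4 ]
  [ 0  -5/4   1   0  13/24 ]
  [ 0   5/2   0  -4  -1/12 ]
r2 := -2/5·r2
  [ 1   5/4  -1    -1  35/24 ]
  [ 0     1   0  -8/5   1/10 ]
  [ 0  -5/4   1     0  13/24 ]
  [ 0   5/2   0    -4  -1/12 ]
r3 := r3 + 5/4·r2
  [ 1  5/4  -1    -1  35/24 ]
  [ 0    1   0  -8/5   1/10 ]
  [ 0    0   1    -2    2/3 ]
  [ 0  5/2   0    -4  -1/12 ]
r4 := r4 − 5/2·r2
  [ 1  5/4  -1    -1  35/24 ]
  [ 0    1   0  -8/5   1/10 ]
  [ 0    0   1    -2    2/3 ]
  [ 0    0   0     0   -1/3 ]
r4 := -3·r4
  [ 1  5/4  -1    -1  35/24 ]
  [ 0    1   0  -8/5   1/10 ]
  [ 0    0   1    -2    2/3 ]
  [ 0    0   0     0      1 ]
r3 := r3 − 2/3·r4
  [ 1  5/4  -1    -1  35/24 ]
  [ 0    1   0  -8/5   1/10 ]
  [ 0    0   1    -2      0 ]
  [ 0    0   0     0      1 ]
r2 := r2 − 1/10·r4
  [ 1  5/4  -1    -1  35/24 ]
  [ 0    1   0  -8/5      0 ]
  [ 0    0   1    -2      0 ]
  [ 0    0   0     0      1 ]
r1 := r1 − 35/24·r4
  [ 1  5/4  -1    -1  0 ]
  [ 0    1   0  -8/5  0 ]
  [ 0    0   1    -2  0 ]
  [ 0    0   0     0  1 ]
r1 := r1 + r3
  [ 1  5/4  0    -3  0 ]
  [ 0    1  0  -8/5  0 ]
  [ 0    0  1    -2  0 ]
  [ 0    0  0     0  1 ]
r1 := r1 − 5/4·r2
  [ 1  0  0    -1  0 ]
  [ 0  1  0  -8/5  0 ]
  [ 0  0  1    -2  0 ]
  [ 0  0  0     0  1 ]

[[1, 0, 0, -1, 0], [0, 1, 0, -8/5, 0], [0, 0, 1, -2, 0], [0, 0, 0, 0, 1]]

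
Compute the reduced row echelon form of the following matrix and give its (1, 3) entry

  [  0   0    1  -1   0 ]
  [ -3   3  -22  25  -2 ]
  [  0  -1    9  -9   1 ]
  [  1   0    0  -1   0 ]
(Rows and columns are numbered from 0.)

r1 <=> r2
  [ -3   3  -22  25  -2 ]
  [  0   0    1  -1   0 ]
  [  0  -1    9  -9   1 ]
  [  1   0    0  -1   0 ]
r1 ← -1/3·r1
  [ 1  -1  22/3  -25/3  2/3 ]
  [ 0   0     1     -1    0 ]
  [ 0  -1     9     -9    1 ]
  [ 1   0     0     -1    0 ]
r4 ← r4 − r1
  [ 1  -1   22/3  -25/3   2/3 ]
  [ 0   0      1     -1     0 ]
  [ 0  -1      9     -9     1 ]
  [ 0   1  -22/3   22/3  -2/3 ]
r2 <=> r3
  [ 1  -1   22/3  -25/3   2/3 ]
  [ 0  -1      9     -9     1 ]
  [ 0   0      1     -1     0 ]
  [ 0   1  -22/3   22/3  -2/3 ]
r2 ← -1·r2
  [ 1  -1   22/3  -25/3   2/3 ]
  [ 0   1     -9      9    -1 ]
  [ 0   0      1     -1     0 ]
  [ 0   1  -22/3   22/3  -2/3 ]
r4 ← r4 − r2
  [ 1  -1  22/3  -25/3  2/3 ]
  [ 0   1    -9      9   -1 ]
  [ 0   0     1     -1    0 ]
  [ 0   0   5/3   -5/3  1/3 ]
r4 ← r4 − 5/3·r3
  [ 1  -1  22/3  -25/3  2/3 ]
  [ 0   1    -9      9   -1 ]
  [ 0   0     1     -1    0 ]
  [ 0   0     0      0  1/3 ]
r4 ← 3·r4
  [ 1  -1  22/3  -25/3  2/3 ]
  [ 0   1    -9      9   -1 ]
  [ 0   0     1     -1    0 ]
  [ 0   0     0      0    1 ]
r2 ← r2 + r4
  [ 1  -1  22/3  -25/3  2/3 ]
  [ 0   1    -9      9    0 ]
  [ 0   0     1     -1    0 ]
  [ 0   0     0      0    1 ]
r1 ← r1 − 2/3·r4
  [ 1  -1  22/3  -25/3  0 ]
  [ 0   1    -9      9  0 ]
  [ 0   0     1     -1  0 ]
  [ 0   0     0      0  1 ]
r2 ← r2 + 9·r3
  [ 1  -1  22/3  -25/3  0 ]
  [ 0   1     0      0  0 ]
  [ 0   0     1     -1  0 ]
  [ 0   0     0      0  1 ]
r1 ← r1 − 22/3·r3
  [ 1  -1  0  -1  0 ]
  [ 0   1  0   0  0 ]
  [ 0   0  1  -1  0 ]
  [ 0   0  0   0  1 ]
r1 ← r1 + r2
  [ 1  0  0  -1  0 ]
  [ 0  1  0   0  0 ]
  [ 0  0  1  -1  0 ]
  [ 0  0  0   0  1 ]

0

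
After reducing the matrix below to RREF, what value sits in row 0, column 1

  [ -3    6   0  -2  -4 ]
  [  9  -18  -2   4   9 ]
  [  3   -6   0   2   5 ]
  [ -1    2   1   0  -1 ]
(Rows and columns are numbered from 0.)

Multiply ρ1 by -1/3.
  [  1   -2   0  2/3  4/3 ]
  [  9  -18  -2    4    9 ]
  [  3   -6   0    2    5 ]
  [ -1    2   1    0   -1 ]
Subtract 9 times ρ1 from ρ2.
  [  1  -2   0  2/3  4/3 ]
  [  0   0  -2   -2   -3 ]
  [  3  -6   0    2    5 ]
  [ -1   2   1    0   -1 ]
Subtract 3 times ρ1 from ρ3.
  [  1  -2   0  2/3  4/3 ]
  [  0   0  -2   -2   -3 ]
  [  0   0   0    0    1 ]
  [ -1   2   1    0   -1 ]
Add ρ1 to ρ4.
  [ 1  -2   0  2/3  4/3 ]
  [ 0   0  -2   -2   -3 ]
  [ 0   0   0    0    1 ]
  [ 0   0   1  2/3  1/3 ]
Multiply ρ2 by -1/2.
  [ 1  -2  0  2/3  4/3 ]
  [ 0   0  1    1  3/2 ]
  [ 0   0  0    0    1 ]
  [ 0   0  1  2/3  1/3 ]
Subtract ρ2 from ρ4.
  [ 1  -2  0   2/3   4/3 ]
  [ 0   0  1     1   3/2 ]
  [ 0   0  0     0     1 ]
  [ 0   0  0  -1/3  -7/6 ]
Swap ρ3 and ρ4.
  [ 1  -2  0   2/3   4/3 ]
  [ 0   0  1     1   3/2 ]
  [ 0   0  0  -1/3  -7/6 ]
  [ 0   0  0     0     1 ]
Multiply ρ3 by -3.
  [ 1  -2  0  2/3  4/3 ]
  [ 0   0  1    1  3/2 ]
  [ 0   0  0    1  7/2 ]
  [ 0   0  0    0    1 ]
Subtract 7/2 times ρ4 from ρ3.
  [ 1  -2  0  2/3  4/3 ]
  [ 0   0  1    1  3/2 ]
  [ 0   0  0    1    0 ]
  [ 0   0  0    0    1 ]
Subtract 3/2 times ρ4 from ρ2.
  [ 1  -2  0  2/3  4/3 ]
  [ 0   0  1    1    0 ]
  [ 0   0  0    1    0 ]
  [ 0   0  0    0    1 ]
Subtract 4/3 times ρ4 from ρ1.
  [ 1  -2  0  2/3  0 ]
  [ 0   0  1    1  0 ]
  [ 0   0  0    1  0 ]
  [ 0   0  0    0  1 ]
Subtract ρ3 from ρ2.
  [ 1  -2  0  2/3  0 ]
  [ 0   0  1    0  0 ]
  [ 0   0  0    1  0 ]
  [ 0   0  0    0  1 ]
Subtract 2/3 times ρ3 from ρ1.
  [ 1  -2  0  0  0 ]
  [ 0   0  1  0  0 ]
  [ 0   0  0  1  0 ]
  [ 0   0  0  0  1 ]

-2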